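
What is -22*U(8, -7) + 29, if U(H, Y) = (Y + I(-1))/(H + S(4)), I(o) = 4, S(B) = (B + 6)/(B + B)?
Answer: 1337/37 ≈ 36.135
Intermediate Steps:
S(B) = (6 + B)/(2*B) (S(B) = (6 + B)/((2*B)) = (6 + B)*(1/(2*B)) = (6 + B)/(2*B))
U(H, Y) = (4 + Y)/(5/4 + H) (U(H, Y) = (Y + 4)/(H + (1/2)*(6 + 4)/4) = (4 + Y)/(H + (1/2)*(1/4)*10) = (4 + Y)/(H + 5/4) = (4 + Y)/(5/4 + H))
-22*U(8, -7) + 29 = -88*(4 - 7)/(5 + 4*8) + 29 = -88*(-3)/(5 + 32) + 29 = -88*(-3)/37 + 29 = -22*(-12/37) + 29 = 264/37 + 29 = 1337/37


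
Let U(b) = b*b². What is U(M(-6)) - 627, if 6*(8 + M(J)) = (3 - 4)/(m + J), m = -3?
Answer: -178792919/157464 ≈ -1135.5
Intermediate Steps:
M(J) = -8 - 1/(6*(-3 + J)) (M(J) = -8 + ((3 - 4)/(-3 + J))/6 = -8 + (-1/(-3 + J))/6 = -8 - 1/(6*(-3 + J)))
U(b) = b³
U(M(-6)) - 627 = ((143 - 48*(-6))/(6*(-3 - 6)))³ - 627 = ((⅙)*(143 + 288)/(-9))³ - 627 = ((⅙)*(-⅑)*431)³ - 627 = (-431/54)³ - 627 = -80062991/157464 - 627 = -178792919/157464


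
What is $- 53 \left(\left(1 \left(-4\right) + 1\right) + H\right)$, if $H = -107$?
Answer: $5830$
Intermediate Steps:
$- 53 \left(\left(1 \left(-4\right) + 1\right) + H\right) = - 53 \left(\left(1 \left(-4\right) + 1\right) - 107\right) = - 53 \left(\left(-4 + 1\right) - 107\right) = - 53 \left(-3 - 107\right) = \left(-53\right) \left(-110\right) = 5830$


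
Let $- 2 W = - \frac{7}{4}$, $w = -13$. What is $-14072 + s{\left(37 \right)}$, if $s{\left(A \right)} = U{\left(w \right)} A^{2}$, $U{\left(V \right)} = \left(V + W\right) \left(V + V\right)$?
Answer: $\frac{1670021}{4} \approx 4.1751 \cdot 10^{5}$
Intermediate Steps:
$W = \frac{7}{8}$ ($W = - \frac{\left(-7\right) \frac{1}{4}}{2} = \left(- \frac{1}{2}\right) \left(- \frac{7}{4}\right) = \frac{7}{8} \approx 0.875$)
$U{\left(V \right)} = 2 V \left(\frac{7}{8} + V\right)$ ($U{\left(V \right)} = \left(V + \frac{7}{8}\right) \left(V + V\right) = \left(\frac{7}{8} + V\right) 2 V = 2 V \left(\frac{7}{8} + V\right)$)
$s{\left(A \right)} = \frac{1261 A^{2}}{4}$ ($s{\left(A \right)} = \frac{1}{4} \left(-13\right) \left(7 + 8 \left(-13\right)\right) A^{2} = \frac{1}{4} \left(-13\right) \left(7 - 104\right) A^{2} = \frac{1}{4} \left(-13\right) \left(-97\right) A^{2} = \frac{1261 A^{2}}{4}$)
$-14072 + s{\left(37 \right)} = -14072 + \frac{1261 \cdot 37^{2}}{4} = -14072 + \frac{1261}{4} \cdot 1369 = -14072 + \frac{1726309}{4} = \frac{1670021}{4}$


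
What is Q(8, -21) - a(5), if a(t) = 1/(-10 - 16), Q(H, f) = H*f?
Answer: -4367/26 ≈ -167.96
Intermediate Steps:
a(t) = -1/26 (a(t) = 1/(-26) = -1/26)
Q(8, -21) - a(5) = 8*(-21) - 1*(-1/26) = -168 + 1/26 = -4367/26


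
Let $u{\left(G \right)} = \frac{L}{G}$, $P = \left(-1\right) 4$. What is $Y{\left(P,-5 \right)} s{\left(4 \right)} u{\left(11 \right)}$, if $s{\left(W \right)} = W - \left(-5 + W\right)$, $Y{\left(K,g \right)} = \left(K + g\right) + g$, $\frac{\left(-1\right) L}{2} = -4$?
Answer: $- \frac{560}{11} \approx -50.909$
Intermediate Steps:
$L = 8$ ($L = \left(-2\right) \left(-4\right) = 8$)
$P = -4$
$u{\left(G \right)} = \frac{8}{G}$
$Y{\left(K,g \right)} = K + 2 g$
$s{\left(W \right)} = 5$
$Y{\left(P,-5 \right)} s{\left(4 \right)} u{\left(11 \right)} = \left(-4 + 2 \left(-5\right)\right) 5 \cdot \frac{8}{11} = \left(-4 - 10\right) 5 \cdot 8 \cdot \frac{1}{11} = \left(-14\right) 5 \cdot \frac{8}{11} = \left(-70\right) \frac{8}{11} = - \frac{560}{11}$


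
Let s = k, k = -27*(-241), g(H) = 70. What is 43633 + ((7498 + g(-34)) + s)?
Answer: 57708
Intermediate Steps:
k = 6507
s = 6507
43633 + ((7498 + g(-34)) + s) = 43633 + ((7498 + 70) + 6507) = 43633 + (7568 + 6507) = 43633 + 14075 = 57708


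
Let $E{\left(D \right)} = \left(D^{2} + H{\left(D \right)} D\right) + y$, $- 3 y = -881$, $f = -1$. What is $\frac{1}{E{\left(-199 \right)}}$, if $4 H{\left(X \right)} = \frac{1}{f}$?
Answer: $\frac{12}{479333} \approx 2.5035 \cdot 10^{-5}$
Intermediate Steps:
$H{\left(X \right)} = - \frac{1}{4}$ ($H{\left(X \right)} = \frac{1}{4 \left(-1\right)} = \frac{1}{4} \left(-1\right) = - \frac{1}{4}$)
$y = \frac{881}{3}$ ($y = \left(- \frac{1}{3}\right) \left(-881\right) = \frac{881}{3} \approx 293.67$)
$E{\left(D \right)} = \frac{881}{3} + D^{2} - \frac{D}{4}$ ($E{\left(D \right)} = \left(D^{2} - \frac{D}{4}\right) + \frac{881}{3} = \frac{881}{3} + D^{2} - \frac{D}{4}$)
$\frac{1}{E{\left(-199 \right)}} = \frac{1}{\frac{881}{3} + \left(-199\right)^{2} - - \frac{199}{4}} = \frac{1}{\frac{881}{3} + 39601 + \frac{199}{4}} = \frac{1}{\frac{479333}{12}} = \frac{12}{479333}$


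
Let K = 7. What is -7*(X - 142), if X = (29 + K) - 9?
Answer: 805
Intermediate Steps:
X = 27 (X = (29 + 7) - 9 = 36 - 9 = 27)
-7*(X - 142) = -7*(27 - 142) = -7*(-115) = 805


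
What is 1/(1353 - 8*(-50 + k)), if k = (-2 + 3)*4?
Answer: 1/1721 ≈ 0.00058106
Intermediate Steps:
k = 4 (k = 1*4 = 4)
1/(1353 - 8*(-50 + k)) = 1/(1353 - 8*(-50 + 4)) = 1/(1353 - 8*(-46)) = 1/(1353 + 368) = 1/1721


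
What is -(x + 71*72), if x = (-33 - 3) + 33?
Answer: -5109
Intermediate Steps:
x = -3 (x = -36 + 33 = -3)
-(x + 71*72) = -(-3 + 71*72) = -(-3 + 5112) = -1*5109 = -5109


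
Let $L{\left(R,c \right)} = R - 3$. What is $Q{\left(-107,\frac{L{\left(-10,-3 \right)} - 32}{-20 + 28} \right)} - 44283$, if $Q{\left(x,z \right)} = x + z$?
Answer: $- \frac{355165}{8} \approx -44396.0$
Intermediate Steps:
$L{\left(R,c \right)} = -3 + R$ ($L{\left(R,c \right)} = R + \left(-4 + 1\right) = R - 3 = -3 + R$)
$Q{\left(-107,\frac{L{\left(-10,-3 \right)} - 32}{-20 + 28} \right)} - 44283 = \left(-107 + \frac{\left(-3 - 10\right) - 32}{-20 + 28}\right) - 44283 = \left(-107 + \frac{-13 - 32}{8}\right) - 44283 = \left(-107 - \frac{45}{8}\right) - 44283 = - \frac{901}{8} - 44283 = - \frac{355165}{8}$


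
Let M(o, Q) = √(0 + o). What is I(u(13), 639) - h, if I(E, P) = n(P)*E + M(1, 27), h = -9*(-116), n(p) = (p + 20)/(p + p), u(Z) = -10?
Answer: -669772/639 ≈ -1048.2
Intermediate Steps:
M(o, Q) = √o
n(p) = (20 + p)/(2*p) (n(p) = (20 + p)/((2*p)) = (20 + p)*(1/(2*p)) = (20 + p)/(2*p))
h = 1044
I(E, P) = 1 + E*(20 + P)/(2*P) (I(E, P) = ((20 + P)/(2*P))*E + √1 = E*(20 + P)/(2*P) + 1 = 1 + E*(20 + P)/(2*P))
I(u(13), 639) - h = (639 + (½)*(-10)*(20 + 639))/639 - 1*1044 = (639 + (½)*(-10)*659)/639 - 1044 = (639 - 3295)/639 - 1044 = (1/639)*(-2656) - 1044 = -2656/639 - 1044 = -669772/639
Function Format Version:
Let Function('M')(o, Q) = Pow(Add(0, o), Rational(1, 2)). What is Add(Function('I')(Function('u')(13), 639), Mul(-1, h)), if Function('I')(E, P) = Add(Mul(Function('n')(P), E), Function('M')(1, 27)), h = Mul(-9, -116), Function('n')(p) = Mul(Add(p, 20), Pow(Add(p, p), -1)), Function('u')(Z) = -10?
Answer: Rational(-669772, 639) ≈ -1048.2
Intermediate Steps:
Function('M')(o, Q) = Pow(o, Rational(1, 2))
Function('n')(p) = Mul(Rational(1, 2), Pow(p, -1), Add(20, p)) (Function('n')(p) = Mul(Add(20, p), Pow(Mul(2, p), -1)) = Mul(Add(20, p), Mul(Rational(1, 2), Pow(p, -1))) = Mul(Rational(1, 2), Pow(p, -1), Add(20, p)))
h = 1044
Function('I')(E, P) = Add(1, Mul(Rational(1, 2), E, Pow(P, -1), Add(20, P))) (Function('I')(E, P) = Add(Mul(Mul(Rational(1, 2), Pow(P, -1), Add(20, P)), E), Pow(1, Rational(1, 2))) = Add(Mul(Rational(1, 2), E, Pow(P, -1), Add(20, P)), 1) = Add(1, Mul(Rational(1, 2), E, Pow(P, -1), Add(20, P))))
Add(Function('I')(Function('u')(13), 639), Mul(-1, h)) = Add(Mul(Pow(639, -1), Add(639, Mul(Rational(1, 2), -10, Add(20, 639)))), Mul(-1, 1044)) = Add(Mul(Rational(1, 639), Add(639, Mul(Rational(1, 2), -10, 659))), -1044) = Add(Mul(Rational(1, 639), Add(639, -3295)), -1044) = Add(Mul(Rational(1, 639), -2656), -1044) = Add(Rational(-2656, 639), -1044) = Rational(-669772, 639)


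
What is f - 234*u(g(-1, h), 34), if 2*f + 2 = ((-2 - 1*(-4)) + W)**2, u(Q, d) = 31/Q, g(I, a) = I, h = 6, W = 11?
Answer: 14675/2 ≈ 7337.5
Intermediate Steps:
f = 167/2 (f = -1 + ((-2 - 1*(-4)) + 11)**2/2 = -1 + ((-2 + 4) + 11)**2/2 = -1 + (2 + 11)**2/2 = -1 + (1/2)*13**2 = -1 + (1/2)*169 = -1 + 169/2 = 167/2 ≈ 83.500)
f - 234*u(g(-1, h), 34) = 167/2 - 7254/(-1) = 167/2 - 7254*(-1) = 167/2 - 234*(-31) = 167/2 + 7254 = 14675/2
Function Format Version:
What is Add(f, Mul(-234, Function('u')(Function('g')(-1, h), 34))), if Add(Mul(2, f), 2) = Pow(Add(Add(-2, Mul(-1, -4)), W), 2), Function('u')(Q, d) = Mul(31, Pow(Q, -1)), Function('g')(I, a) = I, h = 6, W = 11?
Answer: Rational(14675, 2) ≈ 7337.5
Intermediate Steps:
f = Rational(167, 2) (f = Add(-1, Mul(Rational(1, 2), Pow(Add(Add(-2, Mul(-1, -4)), 11), 2))) = Add(-1, Mul(Rational(1, 2), Pow(Add(Add(-2, 4), 11), 2))) = Add(-1, Mul(Rational(1, 2), Pow(Add(2, 11), 2))) = Add(-1, Mul(Rational(1, 2), Pow(13, 2))) = Add(-1, Mul(Rational(1, 2), 169)) = Add(-1, Rational(169, 2)) = Rational(167, 2) ≈ 83.500)
Add(f, Mul(-234, Function('u')(Function('g')(-1, h), 34))) = Add(Rational(167, 2), Mul(-234, Mul(31, Pow(-1, -1)))) = Add(Rational(167, 2), Mul(-234, Mul(31, -1))) = Add(Rational(167, 2), Mul(-234, -31)) = Add(Rational(167, 2), 7254) = Rational(14675, 2)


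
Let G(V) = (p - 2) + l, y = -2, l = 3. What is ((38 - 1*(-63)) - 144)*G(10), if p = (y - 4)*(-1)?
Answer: -301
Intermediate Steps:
p = 6 (p = (-2 - 4)*(-1) = -6*(-1) = 6)
G(V) = 7 (G(V) = (6 - 2) + 3 = 4 + 3 = 7)
((38 - 1*(-63)) - 144)*G(10) = ((38 - 1*(-63)) - 144)*7 = ((38 + 63) - 144)*7 = (101 - 144)*7 = -43*7 = -301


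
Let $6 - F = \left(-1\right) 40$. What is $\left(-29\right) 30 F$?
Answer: $-40020$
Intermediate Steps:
$F = 46$ ($F = 6 - \left(-1\right) 40 = 6 - -40 = 6 + 40 = 46$)
$\left(-29\right) 30 F = \left(-29\right) 30 \cdot 46 = \left(-870\right) 46 = -40020$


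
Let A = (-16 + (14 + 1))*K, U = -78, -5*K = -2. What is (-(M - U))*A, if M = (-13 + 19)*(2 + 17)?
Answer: 384/5 ≈ 76.800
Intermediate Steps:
K = ⅖ (K = -⅕*(-2) = ⅖ ≈ 0.40000)
M = 114 (M = 6*19 = 114)
A = -⅖ (A = (-16 + (14 + 1))*(⅖) = (-16 + 15)*(⅖) = -1*⅖ = -⅖ ≈ -0.40000)
(-(M - U))*A = -(114 - 1*(-78))*(-⅖) = -(114 + 78)*(-⅖) = -1*192*(-⅖) = -192*(-⅖) = 384/5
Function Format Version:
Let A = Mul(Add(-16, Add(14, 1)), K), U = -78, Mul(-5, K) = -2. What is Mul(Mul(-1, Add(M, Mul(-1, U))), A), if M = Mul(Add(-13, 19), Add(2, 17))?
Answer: Rational(384, 5) ≈ 76.800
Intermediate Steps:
K = Rational(2, 5) (K = Mul(Rational(-1, 5), -2) = Rational(2, 5) ≈ 0.40000)
M = 114 (M = Mul(6, 19) = 114)
A = Rational(-2, 5) (A = Mul(Add(-16, Add(14, 1)), Rational(2, 5)) = Mul(Add(-16, 15), Rational(2, 5)) = Mul(-1, Rational(2, 5)) = Rational(-2, 5) ≈ -0.40000)
Mul(Mul(-1, Add(M, Mul(-1, U))), A) = Mul(Mul(-1, Add(114, Mul(-1, -78))), Rational(-2, 5)) = Mul(Mul(-1, Add(114, 78)), Rational(-2, 5)) = Mul(Mul(-1, 192), Rational(-2, 5)) = Mul(-192, Rational(-2, 5)) = Rational(384, 5)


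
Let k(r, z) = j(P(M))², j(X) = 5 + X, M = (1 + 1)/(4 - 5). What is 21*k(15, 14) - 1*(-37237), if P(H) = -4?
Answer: 37258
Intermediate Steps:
M = -2 (M = 2/(-1) = 2*(-1) = -2)
k(r, z) = 1 (k(r, z) = (5 - 4)² = 1² = 1)
21*k(15, 14) - 1*(-37237) = 21*1 - 1*(-37237) = 21 + 37237 = 37258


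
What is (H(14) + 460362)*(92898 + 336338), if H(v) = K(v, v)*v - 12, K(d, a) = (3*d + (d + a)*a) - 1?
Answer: 200200821232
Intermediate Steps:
K(d, a) = -1 + 3*d + a*(a + d) (K(d, a) = (3*d + (a + d)*a) - 1 = (3*d + a*(a + d)) - 1 = -1 + 3*d + a*(a + d))
H(v) = -12 + v*(-1 + 2*v**2 + 3*v) (H(v) = (-1 + v**2 + 3*v + v*v)*v - 12 = (-1 + v**2 + 3*v + v**2)*v - 12 = (-1 + 2*v**2 + 3*v)*v - 12 = v*(-1 + 2*v**2 + 3*v) - 12 = -12 + v*(-1 + 2*v**2 + 3*v))
(H(14) + 460362)*(92898 + 336338) = ((-12 + 14*(-1 + 2*14**2 + 3*14)) + 460362)*(92898 + 336338) = ((-12 + 14*(-1 + 2*196 + 42)) + 460362)*429236 = ((-12 + 14*(-1 + 392 + 42)) + 460362)*429236 = ((-12 + 14*433) + 460362)*429236 = ((-12 + 6062) + 460362)*429236 = (6050 + 460362)*429236 = 466412*429236 = 200200821232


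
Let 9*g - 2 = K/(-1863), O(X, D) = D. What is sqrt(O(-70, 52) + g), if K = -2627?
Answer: sqrt(20199451)/621 ≈ 7.2373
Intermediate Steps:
g = 6353/16767 (g = 2/9 + (-2627/(-1863))/9 = 2/9 + (-2627*(-1/1863))/9 = 2/9 + (1/9)*(2627/1863) = 2/9 + 2627/16767 = 6353/16767 ≈ 0.37890)
sqrt(O(-70, 52) + g) = sqrt(52 + 6353/16767) = sqrt(878237/16767) = sqrt(20199451)/621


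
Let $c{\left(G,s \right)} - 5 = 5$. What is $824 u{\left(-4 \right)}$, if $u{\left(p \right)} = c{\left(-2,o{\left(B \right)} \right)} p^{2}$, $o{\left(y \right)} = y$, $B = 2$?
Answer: $131840$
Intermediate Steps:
$c{\left(G,s \right)} = 10$ ($c{\left(G,s \right)} = 5 + 5 = 10$)
$u{\left(p \right)} = 10 p^{2}$
$824 u{\left(-4 \right)} = 824 \cdot 10 \left(-4\right)^{2} = 824 \cdot 10 \cdot 16 = 824 \cdot 160 = 131840$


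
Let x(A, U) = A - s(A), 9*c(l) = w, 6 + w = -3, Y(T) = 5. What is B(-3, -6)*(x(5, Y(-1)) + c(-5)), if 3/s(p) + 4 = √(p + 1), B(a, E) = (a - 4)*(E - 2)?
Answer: 1456/5 + 84*√6/5 ≈ 332.35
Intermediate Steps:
B(a, E) = (-4 + a)*(-2 + E)
w = -9 (w = -6 - 3 = -9)
s(p) = 3/(-4 + √(1 + p)) (s(p) = 3/(-4 + √(p + 1)) = 3/(-4 + √(1 + p)))
c(l) = -1 (c(l) = (⅑)*(-9) = -1)
x(A, U) = A - 3/(-4 + √(1 + A))
B(-3, -6)*(x(5, Y(-1)) + c(-5)) = (8 - 4*(-6) - 2*(-3) - 6*(-3))*((5 - 3/(-4 + √(1 + 5))) - 1) = (8 + 24 + 6 + 18)*((5 - 3/(-4 + √6)) - 1) = 56*(4 - 3/(-4 + √6)) = 224 - 168/(-4 + √6)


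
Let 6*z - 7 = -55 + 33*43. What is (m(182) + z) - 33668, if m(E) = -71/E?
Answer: -3043030/91 ≈ -33440.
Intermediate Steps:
z = 457/2 (z = 7/6 + (-55 + 33*43)/6 = 7/6 + (-55 + 1419)/6 = 7/6 + (⅙)*1364 = 7/6 + 682/3 = 457/2 ≈ 228.50)
(m(182) + z) - 33668 = (-71/182 + 457/2) - 33668 = 20758/91 - 33668 = -3043030/91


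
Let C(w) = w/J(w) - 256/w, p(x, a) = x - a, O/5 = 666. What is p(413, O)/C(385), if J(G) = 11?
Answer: -1123045/13219 ≈ -84.957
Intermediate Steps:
O = 3330 (O = 5*666 = 3330)
C(w) = -256/w + w/11 (C(w) = w/11 - 256/w = -256/w + w/11)
p(413, O)/C(385) = (413 - 1*3330)/(-256/385 + (1/11)*385) = (413 - 3330)/(-256*1/385 + 35) = -2917/(-256/385 + 35) = -2917/13219/385 = -2917*385/13219 = -1123045/13219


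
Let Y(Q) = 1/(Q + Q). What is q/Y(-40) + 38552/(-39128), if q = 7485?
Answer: -2928735619/4891 ≈ -5.9880e+5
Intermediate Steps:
Y(Q) = 1/(2*Q)
q/Y(-40) + 38552/(-39128) = 7485/(((½)/(-40))) + 38552/(-39128) = 7485/(((½)*(-1/40))) + 38552*(-1/39128) = 7485/(-1/80) - 4819/4891 = 7485*(-80) - 4819/4891 = -598800 - 4819/4891 = -2928735619/4891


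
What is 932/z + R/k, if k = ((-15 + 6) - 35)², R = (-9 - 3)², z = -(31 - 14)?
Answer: -112619/2057 ≈ -54.749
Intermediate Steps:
z = -17 (z = -1*17 = -17)
R = 144 (R = (-12)² = 144)
k = 1936 (k = (-9 - 35)² = (-44)² = 1936)
932/z + R/k = 932/(-17) + 144/1936 = 932*(-1/17) + 144*(1/1936) = -932/17 + 9/121 = -112619/2057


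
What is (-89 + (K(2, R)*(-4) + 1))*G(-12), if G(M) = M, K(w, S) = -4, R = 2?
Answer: 864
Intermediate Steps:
(-89 + (K(2, R)*(-4) + 1))*G(-12) = (-89 + (-4*(-4) + 1))*(-12) = (-89 + (16 + 1))*(-12) = (-89 + 17)*(-12) = -72*(-12) = 864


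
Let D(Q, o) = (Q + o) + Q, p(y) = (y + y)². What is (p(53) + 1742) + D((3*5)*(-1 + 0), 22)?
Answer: 12970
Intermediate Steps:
p(y) = 4*y² (p(y) = (2*y)² = 4*y²)
D(Q, o) = o + 2*Q
(p(53) + 1742) + D((3*5)*(-1 + 0), 22) = (4*53² + 1742) + (22 + 2*((3*5)*(-1 + 0))) = (4*2809 + 1742) + (22 + 2*(15*(-1))) = (11236 + 1742) + (22 + 2*(-15)) = 12978 + (22 - 30) = 12978 - 8 = 12970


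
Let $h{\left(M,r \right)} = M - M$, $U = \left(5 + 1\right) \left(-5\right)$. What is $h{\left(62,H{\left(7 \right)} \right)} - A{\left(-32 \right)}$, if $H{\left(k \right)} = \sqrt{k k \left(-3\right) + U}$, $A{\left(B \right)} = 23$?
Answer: $-23$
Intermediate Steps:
$U = -30$ ($U = 6 \left(-5\right) = -30$)
$H{\left(k \right)} = \sqrt{-30 - 3 k^{2}}$ ($H{\left(k \right)} = \sqrt{k k \left(-3\right) - 30} = \sqrt{k^{2} \left(-3\right) - 30} = \sqrt{- 3 k^{2} - 30} = \sqrt{-30 - 3 k^{2}}$)
$h{\left(M,r \right)} = 0$
$h{\left(62,H{\left(7 \right)} \right)} - A{\left(-32 \right)} = 0 - 23 = -23$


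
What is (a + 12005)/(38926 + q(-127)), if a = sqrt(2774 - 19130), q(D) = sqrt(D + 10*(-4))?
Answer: (12005 + 2*I*sqrt(4089))/(38926 + I*sqrt(167)) ≈ 0.30841 + 0.0031831*I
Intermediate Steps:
q(D) = sqrt(-40 + D) (q(D) = sqrt(D - 40) = sqrt(-40 + D))
a = 2*I*sqrt(4089) (a = sqrt(-16356) = 2*I*sqrt(4089) ≈ 127.89*I)
(a + 12005)/(38926 + q(-127)) = (2*I*sqrt(4089) + 12005)/(38926 + sqrt(-40 - 127)) = (12005 + 2*I*sqrt(4089))/(38926 + sqrt(-167)) = (12005 + 2*I*sqrt(4089))/(38926 + I*sqrt(167))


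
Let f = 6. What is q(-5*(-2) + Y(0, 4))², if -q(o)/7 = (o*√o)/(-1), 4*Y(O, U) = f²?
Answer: 336091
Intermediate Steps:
Y(O, U) = 9 (Y(O, U) = (¼)*6² = (¼)*36 = 9)
q(o) = 7*o^(3/2) (q(o) = -7*o*√o/(-1) = -(-7)*o^(3/2) = 7*o^(3/2))
q(-5*(-2) + Y(0, 4))² = (7*(-5*(-2) + 9)^(3/2))² = (7*(10 + 9)^(3/2))² = (7*19^(3/2))² = (7*(19*√19))² = (133*√19)² = 336091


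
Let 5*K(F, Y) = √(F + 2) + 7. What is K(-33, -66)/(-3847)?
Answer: -7/19235 - I*√31/19235 ≈ -0.00036392 - 0.00028946*I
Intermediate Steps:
K(F, Y) = 7/5 + √(2 + F)/5 (K(F, Y) = (√(F + 2) + 7)/5 = (√(2 + F) + 7)/5 = (7 + √(2 + F))/5 = 7/5 + √(2 + F)/5)
K(-33, -66)/(-3847) = (7/5 + √(2 - 33)/5)/(-3847) = (7/5 + √(-31)/5)*(-1/3847) = (7/5 + (I*√31)/5)*(-1/3847) = (7/5 + I*√31/5)*(-1/3847) = -7/19235 - I*√31/19235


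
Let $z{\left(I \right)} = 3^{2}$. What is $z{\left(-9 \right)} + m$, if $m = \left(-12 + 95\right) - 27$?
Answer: $65$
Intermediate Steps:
$z{\left(I \right)} = 9$
$m = 56$ ($m = 83 - 27 = 56$)
$z{\left(-9 \right)} + m = 9 + 56 = 65$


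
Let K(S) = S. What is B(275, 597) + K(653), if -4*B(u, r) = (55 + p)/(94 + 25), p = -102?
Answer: 310875/476 ≈ 653.10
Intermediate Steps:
B(u, r) = 47/476 (B(u, r) = -(55 - 102)/(4*(94 + 25)) = -(-47)/(4*119) = -¼*(-47/119) = 47/476)
B(275, 597) + K(653) = 47/476 + 653 = 310875/476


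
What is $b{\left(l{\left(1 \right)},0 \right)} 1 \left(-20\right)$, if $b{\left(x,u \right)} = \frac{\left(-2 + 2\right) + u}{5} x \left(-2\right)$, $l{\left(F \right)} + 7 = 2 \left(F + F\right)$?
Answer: $0$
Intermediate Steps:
$l{\left(F \right)} = -7 + 4 F$ ($l{\left(F \right)} = -7 + 2 \left(F + F\right) = -7 + 2 \cdot 2 F = -7 + 4 F$)
$b{\left(x,u \right)} = - \frac{2 u x}{5}$ ($b{\left(x,u \right)} = \left(0 + u\right) \frac{1}{5} x \left(-2\right) = u \frac{1}{5} x \left(-2\right) = \frac{u}{5} x \left(-2\right) = \frac{u x}{5} \left(-2\right) = - \frac{2 u x}{5}$)
$b{\left(l{\left(1 \right)},0 \right)} 1 \left(-20\right) = \left(- \frac{2}{5}\right) 0 \left(-7 + 4 \cdot 1\right) 1 \left(-20\right) = \left(- \frac{2}{5}\right) 0 \left(-7 + 4\right) 1 \left(-20\right) = \left(- \frac{2}{5}\right) 0 \left(-3\right) 1 \left(-20\right) = 0 \cdot 1 \left(-20\right) = 0 \left(-20\right) = 0$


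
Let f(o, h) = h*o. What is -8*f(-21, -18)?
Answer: -3024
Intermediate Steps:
-8*f(-21, -18) = -(-144)*(-21) = -8*378 = -3024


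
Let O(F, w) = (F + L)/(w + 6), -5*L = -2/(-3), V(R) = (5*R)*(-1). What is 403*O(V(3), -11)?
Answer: 91481/75 ≈ 1219.7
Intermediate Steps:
V(R) = -5*R
L = -2/15 (L = -(-2)/(5*(-3)) = -(-2)*(-1)/(5*3) = -1/5*2/3 = -2/15 ≈ -0.13333)
O(F, w) = (-2/15 + F)/(6 + w) (O(F, w) = (F - 2/15)/(w + 6) = (-2/15 + F)/(6 + w))
403*O(V(3), -11) = 403*((-2/15 - 5*3)/(6 - 11)) = 403*((-2/15 - 15)/(-5)) = 403*(-1/5*(-227/15)) = 403*(227/75) = 91481/75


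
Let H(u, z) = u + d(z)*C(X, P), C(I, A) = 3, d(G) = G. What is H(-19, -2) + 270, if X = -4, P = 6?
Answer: 245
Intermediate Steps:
H(u, z) = u + 3*z (H(u, z) = u + z*3 = u + 3*z)
H(-19, -2) + 270 = (-19 + 3*(-2)) + 270 = (-19 - 6) + 270 = -25 + 270 = 245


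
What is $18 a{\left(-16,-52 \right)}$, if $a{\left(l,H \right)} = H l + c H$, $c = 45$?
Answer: $-27144$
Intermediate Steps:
$a{\left(l,H \right)} = 45 H + H l$ ($a{\left(l,H \right)} = H l + 45 H = 45 H + H l$)
$18 a{\left(-16,-52 \right)} = 18 \left(- 52 \left(45 - 16\right)\right) = 18 \left(\left(-52\right) 29\right) = 18 \left(-1508\right) = -27144$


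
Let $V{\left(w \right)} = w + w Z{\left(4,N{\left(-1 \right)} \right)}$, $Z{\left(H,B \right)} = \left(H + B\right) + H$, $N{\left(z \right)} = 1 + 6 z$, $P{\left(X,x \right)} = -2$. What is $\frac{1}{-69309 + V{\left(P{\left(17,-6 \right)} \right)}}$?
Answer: $- \frac{1}{69317} \approx -1.4426 \cdot 10^{-5}$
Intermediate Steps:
$Z{\left(H,B \right)} = B + 2 H$ ($Z{\left(H,B \right)} = \left(B + H\right) + H = B + 2 H$)
$V{\left(w \right)} = 4 w$ ($V{\left(w \right)} = w + w \left(\left(1 + 6 \left(-1\right)\right) + 2 \cdot 4\right) = w + w \left(\left(1 - 6\right) + 8\right) = w + w \left(-5 + 8\right) = w + w 3 = w + 3 w = 4 w$)
$\frac{1}{-69309 + V{\left(P{\left(17,-6 \right)} \right)}} = \frac{1}{-69309 + 4 \left(-2\right)} = \frac{1}{-69309 - 8} = \frac{1}{-69317} = - \frac{1}{69317}$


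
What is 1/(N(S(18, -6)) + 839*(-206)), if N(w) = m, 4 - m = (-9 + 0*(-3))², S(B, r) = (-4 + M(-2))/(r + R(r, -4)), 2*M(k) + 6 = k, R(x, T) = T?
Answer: -1/172911 ≈ -5.7833e-6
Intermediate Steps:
M(k) = -3 + k/2
S(B, r) = -8/(-4 + r) (S(B, r) = (-4 + (-3 + (½)*(-2)))/(r - 4) = (-4 + (-3 - 1))/(-4 + r) = (-4 - 4)/(-4 + r) = -8/(-4 + r))
m = -77 (m = 4 - (-9 + 0*(-3))² = 4 - (-9 + 0)² = 4 - 1*(-9)² = 4 - 1*81 = 4 - 81 = -77)
N(w) = -77
1/(N(S(18, -6)) + 839*(-206)) = 1/(-77 + 839*(-206)) = 1/(-77 - 172834) = 1/(-172911) = -1/172911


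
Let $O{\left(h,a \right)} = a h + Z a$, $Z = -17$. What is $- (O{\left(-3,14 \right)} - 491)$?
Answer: $771$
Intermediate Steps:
$O{\left(h,a \right)} = - 17 a + a h$ ($O{\left(h,a \right)} = a h - 17 a = - 17 a + a h$)
$- (O{\left(-3,14 \right)} - 491) = - (14 \left(-17 - 3\right) - 491) = - (14 \left(-20\right) - 491) = - (-280 - 491) = \left(-1\right) \left(-771\right) = 771$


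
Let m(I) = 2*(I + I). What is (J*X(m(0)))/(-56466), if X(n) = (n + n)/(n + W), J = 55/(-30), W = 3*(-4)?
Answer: 0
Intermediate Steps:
W = -12
J = -11/6 (J = 55*(-1/30) = -11/6 ≈ -1.8333)
m(I) = 4*I (m(I) = 2*(2*I) = 4*I)
X(n) = 2*n/(-12 + n) (X(n) = (n + n)/(n - 12) = (2*n)/(-12 + n) = 2*n/(-12 + n))
(J*X(m(0)))/(-56466) = -11*4*0/(3*(-12 + 4*0))/(-56466) = -11*0/(3*(-12 + 0))*(-1/56466) = -11*0/(3*(-12))*(-1/56466) = -11*0*(-1)/(3*12)*(-1/56466) = -11/6*0*(-1/56466) = 0*(-1/56466) = 0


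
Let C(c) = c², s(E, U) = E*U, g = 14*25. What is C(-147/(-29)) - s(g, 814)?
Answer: -239579291/841 ≈ -2.8487e+5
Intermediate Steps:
g = 350
C(-147/(-29)) - s(g, 814) = (-147/(-29))² - 350*814 = (-147*(-1/29))² - 1*284900 = (147/29)² - 284900 = 21609/841 - 284900 = -239579291/841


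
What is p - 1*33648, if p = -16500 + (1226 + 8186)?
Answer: -40736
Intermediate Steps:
p = -7088 (p = -16500 + 9412 = -7088)
p - 1*33648 = -7088 - 1*33648 = -7088 - 33648 = -40736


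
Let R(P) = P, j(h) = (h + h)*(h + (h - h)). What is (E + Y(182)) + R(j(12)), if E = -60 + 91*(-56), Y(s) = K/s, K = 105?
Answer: -126553/26 ≈ -4867.4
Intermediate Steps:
j(h) = 2*h² (j(h) = (2*h)*(h + 0) = (2*h)*h = 2*h²)
Y(s) = 105/s
E = -5156 (E = -60 - 5096 = -5156)
(E + Y(182)) + R(j(12)) = (-5156 + 105/182) + 2*12² = (-5156 + 105*(1/182)) + 2*144 = (-5156 + 15/26) + 288 = -134041/26 + 288 = -126553/26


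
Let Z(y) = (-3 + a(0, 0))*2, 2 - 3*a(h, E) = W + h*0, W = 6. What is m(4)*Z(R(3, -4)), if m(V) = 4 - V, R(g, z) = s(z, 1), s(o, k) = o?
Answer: 0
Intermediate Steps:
a(h, E) = -4/3 (a(h, E) = ⅔ - (6 + h*0)/3 = ⅔ - (6 + 0)/3 = ⅔ - ⅓*6 = ⅔ - 2 = -4/3)
R(g, z) = z
Z(y) = -26/3 (Z(y) = (-3 - 4/3)*2 = -13/3*2 = -26/3)
m(4)*Z(R(3, -4)) = (4 - 1*4)*(-26/3) = (4 - 4)*(-26/3) = 0*(-26/3) = 0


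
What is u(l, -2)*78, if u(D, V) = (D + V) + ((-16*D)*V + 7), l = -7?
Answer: -17628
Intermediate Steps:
u(D, V) = 7 + D + V - 16*D*V (u(D, V) = (D + V) + (-16*D*V + 7) = (D + V) + (7 - 16*D*V) = 7 + D + V - 16*D*V)
u(l, -2)*78 = (7 - 7 - 2 - 16*(-7)*(-2))*78 = (7 - 7 - 2 - 224)*78 = -226*78 = -17628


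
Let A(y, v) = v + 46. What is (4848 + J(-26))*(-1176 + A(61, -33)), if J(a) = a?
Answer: -5607986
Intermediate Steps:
A(y, v) = 46 + v
(4848 + J(-26))*(-1176 + A(61, -33)) = (4848 - 26)*(-1176 + (46 - 33)) = 4822*(-1176 + 13) = 4822*(-1163) = -5607986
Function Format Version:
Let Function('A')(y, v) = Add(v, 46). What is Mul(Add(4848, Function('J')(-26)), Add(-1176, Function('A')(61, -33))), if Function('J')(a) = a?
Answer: -5607986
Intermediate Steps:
Function('A')(y, v) = Add(46, v)
Mul(Add(4848, Function('J')(-26)), Add(-1176, Function('A')(61, -33))) = Mul(Add(4848, -26), Add(-1176, Add(46, -33))) = Mul(4822, Add(-1176, 13)) = Mul(4822, -1163) = -5607986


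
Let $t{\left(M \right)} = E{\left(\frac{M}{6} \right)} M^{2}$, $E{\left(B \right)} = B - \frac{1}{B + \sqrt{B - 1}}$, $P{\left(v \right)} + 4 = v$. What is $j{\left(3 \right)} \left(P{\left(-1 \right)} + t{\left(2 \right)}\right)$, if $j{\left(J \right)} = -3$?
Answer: $\frac{- 47 i + 11 \sqrt{6}}{\sqrt{6} - i} \approx 16.143 - 12.597 i$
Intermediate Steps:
$P{\left(v \right)} = -4 + v$
$E{\left(B \right)} = B - \frac{1}{B + \sqrt{-1 + B}}$
$t{\left(M \right)} = \frac{M^{2} \left(-1 + \frac{M^{2}}{36} + \frac{M \sqrt{-1 + \frac{M}{6}}}{6}\right)}{\sqrt{-1 + \frac{M}{6}} + \frac{M}{6}}$ ($t{\left(M \right)} = \frac{-1 + \left(\frac{M}{6}\right)^{2} + \frac{M}{6} \sqrt{-1 + \frac{M}{6}}}{\frac{M}{6} + \sqrt{-1 + \frac{M}{6}}} M^{2} = \frac{-1 + \frac{M^{2}}{36} + \frac{M \sqrt{-1 + \frac{M}{6}}}{6}}{\sqrt{-1 + \frac{M}{6}} + \frac{M}{6}} M^{2} = \frac{M^{2} \left(-1 + \frac{M^{2}}{36} + \frac{M \sqrt{-1 + \frac{M}{6}}}{6}\right)}{\sqrt{-1 + \frac{M}{6}} + \frac{M}{6}}$)
$j{\left(3 \right)} \left(P{\left(-1 \right)} + t{\left(2 \right)}\right) = - 3 \left(\left(-4 - 1\right) + \frac{2^{2} \left(-6 + \frac{2^{2}}{6} + \frac{1}{6} \cdot 2 \sqrt{-36 + 6 \cdot 2}\right)}{2 + \sqrt{6} \sqrt{-6 + 2}}\right) = - 3 \left(-5 + \frac{4 \left(-6 + \frac{1}{6} \cdot 4 + \frac{1}{6} \cdot 2 \sqrt{-36 + 12}\right)}{2 + \sqrt{6} \sqrt{-4}}\right) = - 3 \left(-5 + \frac{4 \left(-6 + \frac{2}{3} + \frac{1}{6} \cdot 2 \sqrt{-24}\right)}{2 + \sqrt{6} \cdot 2 i}\right) = - 3 \left(-5 + \frac{4 \left(-6 + \frac{2}{3} + \frac{1}{6} \cdot 2 \cdot 2 i \sqrt{6}\right)}{2 + 2 i \sqrt{6}}\right) = - 3 \left(-5 + \frac{4 \left(-6 + \frac{2}{3} + \frac{2 i \sqrt{6}}{3}\right)}{2 + 2 i \sqrt{6}}\right) = - 3 \left(-5 + \frac{4 \left(- \frac{16}{3} + \frac{2 i \sqrt{6}}{3}\right)}{2 + 2 i \sqrt{6}}\right) = 15 - \frac{12 \left(- \frac{16}{3} + \frac{2 i \sqrt{6}}{3}\right)}{2 + 2 i \sqrt{6}}$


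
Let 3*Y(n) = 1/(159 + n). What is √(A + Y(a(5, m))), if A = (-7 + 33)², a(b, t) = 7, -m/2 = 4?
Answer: √167651202/498 ≈ 26.000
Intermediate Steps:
m = -8 (m = -2*4 = -8)
A = 676 (A = 26² = 676)
Y(n) = 1/(3*(159 + n))
√(A + Y(a(5, m))) = √(676 + 1/(3*(159 + 7))) = √(676 + (⅓)/166) = √(676 + (⅓)*(1/166)) = √(676 + 1/498) = √(336649/498) = √167651202/498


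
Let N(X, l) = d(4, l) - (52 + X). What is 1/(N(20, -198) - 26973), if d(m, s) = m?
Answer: -1/27041 ≈ -3.6981e-5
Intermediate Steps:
N(X, l) = -48 - X (N(X, l) = 4 - (52 + X) = 4 + (-52 - X) = -48 - X)
1/(N(20, -198) - 26973) = 1/((-48 - 1*20) - 26973) = 1/((-48 - 20) - 26973) = 1/(-68 - 26973) = 1/(-27041) = -1/27041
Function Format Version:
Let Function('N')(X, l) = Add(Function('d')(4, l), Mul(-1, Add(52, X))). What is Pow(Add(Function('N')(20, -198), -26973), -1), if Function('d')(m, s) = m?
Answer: Rational(-1, 27041) ≈ -3.6981e-5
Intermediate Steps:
Function('N')(X, l) = Add(-48, Mul(-1, X)) (Function('N')(X, l) = Add(4, Mul(-1, Add(52, X))) = Add(4, Add(-52, Mul(-1, X))) = Add(-48, Mul(-1, X)))
Pow(Add(Function('N')(20, -198), -26973), -1) = Pow(Add(Add(-48, Mul(-1, 20)), -26973), -1) = Pow(Add(Add(-48, -20), -26973), -1) = Pow(Add(-68, -26973), -1) = Pow(-27041, -1) = Rational(-1, 27041)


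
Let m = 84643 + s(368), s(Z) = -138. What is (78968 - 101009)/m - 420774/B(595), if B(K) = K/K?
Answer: -35557528911/84505 ≈ -4.2077e+5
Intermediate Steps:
B(K) = 1
m = 84505 (m = 84643 - 138 = 84505)
(78968 - 101009)/m - 420774/B(595) = (78968 - 101009)/84505 - 420774/1 = -22041*1/84505 - 420774*1 = -22041/84505 - 420774 = -35557528911/84505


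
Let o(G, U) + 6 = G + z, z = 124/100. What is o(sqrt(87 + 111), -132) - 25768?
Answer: -644319/25 + 3*sqrt(22) ≈ -25759.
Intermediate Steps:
z = 31/25 (z = 124*(1/100) = 31/25 ≈ 1.2400)
o(G, U) = -119/25 + G (o(G, U) = -6 + (G + 31/25) = -6 + (31/25 + G) = -119/25 + G)
o(sqrt(87 + 111), -132) - 25768 = (-119/25 + sqrt(87 + 111)) - 25768 = (-119/25 + sqrt(198)) - 25768 = (-119/25 + 3*sqrt(22)) - 25768 = -644319/25 + 3*sqrt(22)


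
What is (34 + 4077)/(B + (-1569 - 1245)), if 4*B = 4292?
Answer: -4111/1741 ≈ -2.3613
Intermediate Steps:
B = 1073 (B = (1/4)*4292 = 1073)
(34 + 4077)/(B + (-1569 - 1245)) = (34 + 4077)/(1073 + (-1569 - 1245)) = 4111/(1073 - 2814) = 4111/(-1741) = 4111*(-1/1741) = -4111/1741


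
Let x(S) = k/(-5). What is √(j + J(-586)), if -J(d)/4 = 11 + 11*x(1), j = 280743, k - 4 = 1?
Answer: √280743 ≈ 529.85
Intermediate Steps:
k = 5 (k = 4 + 1 = 5)
x(S) = -1 (x(S) = 5/(-5) = 5*(-⅕) = -1)
J(d) = 0 (J(d) = -4*(11 + 11*(-1)) = -4*(11 - 11) = -4*0 = 0)
√(j + J(-586)) = √(280743 + 0) = √280743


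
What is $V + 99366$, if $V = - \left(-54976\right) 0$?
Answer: $99366$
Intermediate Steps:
$V = 0$ ($V = \left(-1\right) 0 = 0$)
$V + 99366 = 0 + 99366 = 99366$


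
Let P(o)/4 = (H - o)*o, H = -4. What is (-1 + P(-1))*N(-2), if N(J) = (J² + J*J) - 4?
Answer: 44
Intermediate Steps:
N(J) = -4 + 2*J² (N(J) = (J² + J²) - 4 = 2*J² - 4 = -4 + 2*J²)
P(o) = 4*o*(-4 - o) (P(o) = 4*((-4 - o)*o) = 4*(o*(-4 - o)) = 4*o*(-4 - o))
(-1 + P(-1))*N(-2) = (-1 - 4*(-1)*(4 - 1))*(-4 + 2*(-2)²) = (-1 - 4*(-1)*3)*(-4 + 2*4) = (-1 + 12)*(-4 + 8) = 11*4 = 44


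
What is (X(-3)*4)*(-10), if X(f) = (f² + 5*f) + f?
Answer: 360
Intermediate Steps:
X(f) = f² + 6*f
(X(-3)*4)*(-10) = (-3*(6 - 3)*4)*(-10) = (-3*3*4)*(-10) = -9*4*(-10) = -36*(-10) = 360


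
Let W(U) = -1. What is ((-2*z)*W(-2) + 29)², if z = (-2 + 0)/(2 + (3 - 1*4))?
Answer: 625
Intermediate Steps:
z = -2 (z = -2/(2 + (3 - 4)) = -2/(2 - 1) = -2/1 = -2*1 = -2)
((-2*z)*W(-2) + 29)² = (-2*(-2)*(-1) + 29)² = (4*(-1) + 29)² = (-4 + 29)² = 25² = 625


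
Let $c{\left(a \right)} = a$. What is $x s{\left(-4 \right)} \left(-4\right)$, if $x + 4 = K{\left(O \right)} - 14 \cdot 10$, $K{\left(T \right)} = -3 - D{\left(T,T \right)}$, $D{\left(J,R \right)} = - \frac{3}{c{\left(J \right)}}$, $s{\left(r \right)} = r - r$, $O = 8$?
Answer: $0$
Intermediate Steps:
$s{\left(r \right)} = 0$
$D{\left(J,R \right)} = - \frac{3}{J}$
$K{\left(T \right)} = -3 + \frac{3}{T}$ ($K{\left(T \right)} = -3 - - \frac{3}{T} = -3 + \frac{3}{T}$)
$x = - \frac{1173}{8}$ ($x = -4 - \left(3 + 140 - \frac{3}{8}\right) = -4 + \left(\left(-3 + 3 \cdot \frac{1}{8}\right) - 140\right) = -4 + \left(\left(-3 + \frac{3}{8}\right) - 140\right) = -4 - \frac{1141}{8} = - \frac{1173}{8} \approx -146.63$)
$x s{\left(-4 \right)} \left(-4\right) = - \frac{1173 \cdot 0 \left(-4\right)}{8} = \left(- \frac{1173}{8}\right) 0 = 0$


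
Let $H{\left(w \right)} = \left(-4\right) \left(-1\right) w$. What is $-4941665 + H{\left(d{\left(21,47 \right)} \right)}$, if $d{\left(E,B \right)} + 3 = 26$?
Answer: $-4941573$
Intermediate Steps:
$d{\left(E,B \right)} = 23$ ($d{\left(E,B \right)} = -3 + 26 = 23$)
$H{\left(w \right)} = 4 w$
$-4941665 + H{\left(d{\left(21,47 \right)} \right)} = -4941665 + 4 \cdot 23 = -4941665 + 92 = -4941573$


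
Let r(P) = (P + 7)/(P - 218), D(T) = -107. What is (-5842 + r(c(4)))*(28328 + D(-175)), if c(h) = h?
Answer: -35281865979/214 ≈ -1.6487e+8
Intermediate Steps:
r(P) = (7 + P)/(-218 + P)
(-5842 + r(c(4)))*(28328 + D(-175)) = (-5842 + (7 + 4)/(-218 + 4))*(28328 - 107) = (-5842 + 11/(-214))*28221 = (-5842 - 1/214*11)*28221 = (-5842 - 11/214)*28221 = -1250199/214*28221 = -35281865979/214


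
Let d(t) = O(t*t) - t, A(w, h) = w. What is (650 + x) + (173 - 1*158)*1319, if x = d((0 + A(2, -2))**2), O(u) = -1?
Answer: 20430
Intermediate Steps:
d(t) = -1 - t
x = -5 (x = -1 - (0 + 2)**2 = -1 - 1*2**2 = -1 - 1*4 = -1 - 4 = -5)
(650 + x) + (173 - 1*158)*1319 = (650 - 5) + (173 - 1*158)*1319 = 645 + (173 - 158)*1319 = 645 + 15*1319 = 645 + 19785 = 20430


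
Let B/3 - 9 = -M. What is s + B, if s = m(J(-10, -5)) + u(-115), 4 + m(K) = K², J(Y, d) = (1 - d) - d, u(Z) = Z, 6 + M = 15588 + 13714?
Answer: -87859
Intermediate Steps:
M = 29296 (M = -6 + (15588 + 13714) = -6 + 29302 = 29296)
J(Y, d) = 1 - 2*d
m(K) = -4 + K²
s = 2 (s = (-4 + (1 - 2*(-5))²) - 115 = (-4 + (1 + 10)²) - 115 = (-4 + 11²) - 115 = (-4 + 121) - 115 = 117 - 115 = 2)
B = -87861 (B = 27 + 3*(-1*29296) = 27 + 3*(-29296) = 27 - 87888 = -87861)
s + B = 2 - 87861 = -87859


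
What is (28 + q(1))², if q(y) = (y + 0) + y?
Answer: 900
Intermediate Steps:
q(y) = 2*y (q(y) = y + y = 2*y)
(28 + q(1))² = (28 + 2*1)² = (28 + 2)² = 30² = 900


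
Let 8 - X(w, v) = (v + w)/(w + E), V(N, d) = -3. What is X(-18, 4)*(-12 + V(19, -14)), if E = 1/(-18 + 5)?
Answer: -5094/47 ≈ -108.38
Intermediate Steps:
E = -1/13 (E = 1/(-13) = -1/13 ≈ -0.076923)
X(w, v) = 8 - (v + w)/(-1/13 + w) (X(w, v) = 8 - (v + w)/(w - 1/13) = 8 - (v + w)/(-1/13 + w))
X(-18, 4)*(-12 + V(19, -14)) = ((-8 - 13*4 + 91*(-18))/(-1 + 13*(-18)))*(-12 - 3) = ((-8 - 52 - 1638)/(-1 - 234))*(-15) = (-1698/(-235))*(-15) = -1/235*(-1698)*(-15) = (1698/235)*(-15) = -5094/47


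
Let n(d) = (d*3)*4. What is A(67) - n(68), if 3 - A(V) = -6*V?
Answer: -411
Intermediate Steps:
A(V) = 3 + 6*V (A(V) = 3 - (-6)*V = 3 + 6*V)
n(d) = 12*d (n(d) = (3*d)*4 = 12*d)
A(67) - n(68) = (3 + 6*67) - 12*68 = (3 + 402) - 1*816 = 405 - 816 = -411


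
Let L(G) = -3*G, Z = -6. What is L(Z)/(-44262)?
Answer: -1/2459 ≈ -0.00040667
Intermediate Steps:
L(Z)/(-44262) = -3*(-6)/(-44262) = 18*(-1/44262) = -1/2459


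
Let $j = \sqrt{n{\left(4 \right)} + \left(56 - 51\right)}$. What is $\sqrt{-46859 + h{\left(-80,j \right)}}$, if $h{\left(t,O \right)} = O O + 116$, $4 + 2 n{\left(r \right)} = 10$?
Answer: $i \sqrt{46735} \approx 216.18 i$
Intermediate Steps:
$n{\left(r \right)} = 3$ ($n{\left(r \right)} = -2 + \frac{1}{2} \cdot 10 = -2 + 5 = 3$)
$j = 2 \sqrt{2}$ ($j = \sqrt{3 + \left(56 - 51\right)} = \sqrt{3 + 5} = \sqrt{8} = 2 \sqrt{2} \approx 2.8284$)
$h{\left(t,O \right)} = 116 + O^{2}$ ($h{\left(t,O \right)} = O^{2} + 116 = 116 + O^{2}$)
$\sqrt{-46859 + h{\left(-80,j \right)}} = \sqrt{-46859 + \left(116 + \left(2 \sqrt{2}\right)^{2}\right)} = \sqrt{-46859 + \left(116 + 8\right)} = \sqrt{-46859 + 124} = \sqrt{-46735} = i \sqrt{46735}$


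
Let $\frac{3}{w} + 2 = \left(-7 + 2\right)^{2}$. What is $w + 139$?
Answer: $\frac{3200}{23} \approx 139.13$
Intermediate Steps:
$w = \frac{3}{23}$ ($w = \frac{3}{-2 + \left(-7 + 2\right)^{2}} = \frac{3}{-2 + \left(-5\right)^{2}} = \frac{3}{-2 + 25} = \frac{3}{23} \approx 0.13043$)
$w + 139 = \frac{3}{23} + 139 = \frac{3200}{23}$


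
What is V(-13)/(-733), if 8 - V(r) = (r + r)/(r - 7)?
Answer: -67/7330 ≈ -0.0091405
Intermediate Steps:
V(r) = 8 - 2*r/(-7 + r) (V(r) = 8 - (r + r)/(r - 7) = 8 - 2*r/(-7 + r))
V(-13)/(-733) = (2*(-28 + 3*(-13))/(-7 - 13))/(-733) = (2*(-28 - 39)/(-20))*(-1/733) = (2*(-1/20)*(-67))*(-1/733) = (67/10)*(-1/733) = -67/7330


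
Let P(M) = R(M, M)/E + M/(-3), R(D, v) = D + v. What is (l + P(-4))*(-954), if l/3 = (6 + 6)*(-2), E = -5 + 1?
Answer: 65508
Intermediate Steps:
E = -4
P(M) = -5*M/6 (P(M) = (M + M)/(-4) + M/(-3) = (2*M)*(-¼) + M*(-⅓) = -M/2 - M/3 = -5*M/6)
l = -72 (l = 3*((6 + 6)*(-2)) = 3*(12*(-2)) = 3*(-24) = -72)
(l + P(-4))*(-954) = (-72 - ⅚*(-4))*(-954) = (-72 + 10/3)*(-954) = -206/3*(-954) = 65508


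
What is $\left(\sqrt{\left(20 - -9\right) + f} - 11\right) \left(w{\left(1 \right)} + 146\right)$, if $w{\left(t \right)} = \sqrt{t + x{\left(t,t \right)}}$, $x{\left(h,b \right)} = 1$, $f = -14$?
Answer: $- \left(11 - \sqrt{15}\right) \left(146 + \sqrt{2}\right) \approx -1050.6$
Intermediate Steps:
$w{\left(t \right)} = \sqrt{1 + t}$ ($w{\left(t \right)} = \sqrt{t + 1} = \sqrt{1 + t}$)
$\left(\sqrt{\left(20 - -9\right) + f} - 11\right) \left(w{\left(1 \right)} + 146\right) = \left(\sqrt{\left(20 - -9\right) - 14} - 11\right) \left(\sqrt{1 + 1} + 146\right) = \left(\sqrt{\left(20 + 9\right) - 14} - 11\right) \left(\sqrt{2} + 146\right) = \left(\sqrt{29 - 14} - 11\right) \left(146 + \sqrt{2}\right) = \left(\sqrt{15} - 11\right) \left(146 + \sqrt{2}\right) = \left(-11 + \sqrt{15}\right) \left(146 + \sqrt{2}\right)$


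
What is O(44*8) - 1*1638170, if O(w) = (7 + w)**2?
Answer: -1509289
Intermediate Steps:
O(44*8) - 1*1638170 = (7 + 44*8)**2 - 1*1638170 = (7 + 352)**2 - 1638170 = 359**2 - 1638170 = 128881 - 1638170 = -1509289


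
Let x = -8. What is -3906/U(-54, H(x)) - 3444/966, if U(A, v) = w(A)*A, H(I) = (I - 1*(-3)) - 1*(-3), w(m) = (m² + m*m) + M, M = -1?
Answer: -204205/57477 ≈ -3.5528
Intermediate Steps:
w(m) = -1 + 2*m² (w(m) = (m² + m*m) - 1 = (m² + m²) - 1 = 2*m² - 1 = -1 + 2*m²)
H(I) = 6 + I (H(I) = (I + 3) + 3 = (3 + I) + 3 = 6 + I)
U(A, v) = A*(-1 + 2*A²) (U(A, v) = (-1 + 2*A²)*A = A*(-1 + 2*A²))
-3906/U(-54, H(x)) - 3444/966 = -3906/(-1*(-54) + 2*(-54)³) - 3444/966 = -3906/(54 + 2*(-157464)) - 3444*1/966 = -3906/(54 - 314928) - 82/23 = -3906/(-314874) - 82/23 = -3906*(-1/314874) - 82/23 = 31/2499 - 82/23 = -204205/57477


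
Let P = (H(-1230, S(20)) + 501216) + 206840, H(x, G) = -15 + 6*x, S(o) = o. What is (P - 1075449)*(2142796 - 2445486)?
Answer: 113444579720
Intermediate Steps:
P = 700661 (P = ((-15 + 6*(-1230)) + 501216) + 206840 = ((-15 - 7380) + 501216) + 206840 = (-7395 + 501216) + 206840 = 493821 + 206840 = 700661)
(P - 1075449)*(2142796 - 2445486) = (700661 - 1075449)*(2142796 - 2445486) = -374788*(-302690) = 113444579720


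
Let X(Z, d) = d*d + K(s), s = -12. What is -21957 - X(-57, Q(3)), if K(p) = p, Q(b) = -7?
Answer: -21994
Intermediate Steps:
X(Z, d) = -12 + d**2 (X(Z, d) = d*d - 12 = d**2 - 12 = -12 + d**2)
-21957 - X(-57, Q(3)) = -21957 - (-12 + (-7)**2) = -21957 - (-12 + 49) = -21957 - 1*37 = -21957 - 37 = -21994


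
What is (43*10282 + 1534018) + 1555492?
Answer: 3531636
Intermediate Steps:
(43*10282 + 1534018) + 1555492 = (442126 + 1534018) + 1555492 = 1976144 + 1555492 = 3531636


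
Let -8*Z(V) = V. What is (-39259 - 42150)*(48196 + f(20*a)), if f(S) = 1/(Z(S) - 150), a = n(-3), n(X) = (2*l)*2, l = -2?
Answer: -510066379911/130 ≈ -3.9236e+9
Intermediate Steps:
n(X) = -8 (n(X) = (2*(-2))*2 = -4*2 = -8)
a = -8
Z(V) = -V/8
f(S) = 1/(-150 - S/8) (f(S) = 1/(-S/8 - 150) = 1/(-150 - S/8))
(-39259 - 42150)*(48196 + f(20*a)) = (-39259 - 42150)*(48196 - 8/(1200 + 20*(-8))) = -81409*(48196 - 8/(1200 - 160)) = -81409*(48196 - 8/1040) = -81409*(48196 - 8*1/1040) = -81409*(48196 - 1/130) = -81409*6265479/130 = -510066379911/130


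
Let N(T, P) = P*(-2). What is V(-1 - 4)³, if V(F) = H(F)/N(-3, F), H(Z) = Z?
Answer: -⅛ ≈ -0.12500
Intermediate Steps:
N(T, P) = -2*P
V(F) = -½ (V(F) = F/((-2*F)) = F*(-1/(2*F)) = -½)
V(-1 - 4)³ = (-½)³ = -⅛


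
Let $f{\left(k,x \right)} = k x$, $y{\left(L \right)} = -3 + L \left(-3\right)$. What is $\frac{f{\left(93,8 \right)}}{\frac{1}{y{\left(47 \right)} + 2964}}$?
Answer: $2098080$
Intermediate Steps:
$y{\left(L \right)} = -3 - 3 L$
$\frac{f{\left(93,8 \right)}}{\frac{1}{y{\left(47 \right)} + 2964}} = \frac{93 \cdot 8}{\frac{1}{\left(-3 - 141\right) + 2964}} = \frac{744}{\frac{1}{\left(-3 - 141\right) + 2964}} = \frac{744}{\frac{1}{-144 + 2964}} = \frac{744}{\frac{1}{2820}} = 744 \frac{1}{\frac{1}{2820}} = 744 \cdot 2820 = 2098080$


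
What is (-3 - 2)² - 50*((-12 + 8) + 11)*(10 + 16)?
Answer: -9075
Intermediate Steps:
(-3 - 2)² - 50*((-12 + 8) + 11)*(10 + 16) = (-5)² - 50*(-4 + 11)*26 = 25 - 350*26 = 25 - 50*182 = 25 - 9100 = -9075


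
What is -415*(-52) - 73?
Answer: 21507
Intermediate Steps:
-415*(-52) - 73 = 21580 - 73 = 21507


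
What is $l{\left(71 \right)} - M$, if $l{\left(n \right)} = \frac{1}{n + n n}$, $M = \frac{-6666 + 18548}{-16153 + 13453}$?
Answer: $\frac{1687319}{383400} \approx 4.4009$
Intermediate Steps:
$M = - \frac{5941}{1350}$ ($M = \frac{11882}{-2700} = 11882 \left(- \frac{1}{2700}\right) = - \frac{5941}{1350} \approx -4.4007$)
$l{\left(n \right)} = \frac{1}{n + n^{2}}$
$l{\left(71 \right)} - M = \frac{1}{71 \left(1 + 71\right)} - - \frac{5941}{1350} = \frac{1}{71 \cdot 72} + \frac{5941}{1350} = \frac{1}{71} \cdot \frac{1}{72} + \frac{5941}{1350} = \frac{1}{5112} + \frac{5941}{1350} = \frac{1687319}{383400}$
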